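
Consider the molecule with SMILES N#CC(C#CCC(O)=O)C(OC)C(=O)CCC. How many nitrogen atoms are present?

Scan the SMILES for N atoms (remember two-letter symbols like Cl and Br are single atoms).
Nitrogen count: 1.

1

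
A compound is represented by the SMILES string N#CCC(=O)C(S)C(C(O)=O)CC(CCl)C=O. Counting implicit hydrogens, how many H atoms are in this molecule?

12

Walk through each heavy atom and fill implicit hydrogens from standard valence (C 4, N 3, O 2, S 2, halogen 1):
  atom 1: N, bond orders sum to 3 (valence 3) → 0 H
  atom 2: C, bond orders sum to 4 (valence 4) → 0 H
  atom 3: C, bond orders sum to 2 (valence 4) → 2 H
  atom 4: C, bond orders sum to 4 (valence 4) → 0 H
  atom 5: O, bond orders sum to 2 (valence 2) → 0 H
  atom 6: C, bond orders sum to 3 (valence 4) → 1 H
  atom 7: S, bond orders sum to 1 (valence 2) → 1 H
  atom 8: C, bond orders sum to 3 (valence 4) → 1 H
  atom 9: C, bond orders sum to 4 (valence 4) → 0 H
  atom 10: O, bond orders sum to 1 (valence 2) → 1 H
  atom 11: O, bond orders sum to 2 (valence 2) → 0 H
  atom 12: C, bond orders sum to 2 (valence 4) → 2 H
  atom 13: C, bond orders sum to 3 (valence 4) → 1 H
  atom 14: C, bond orders sum to 2 (valence 4) → 2 H
  atom 15: Cl (halogen, monovalent) → 0 H
  atom 16: C, bond orders sum to 3 (valence 4) → 1 H
  atom 17: O, bond orders sum to 2 (valence 2) → 0 H
Total hydrogens: 12.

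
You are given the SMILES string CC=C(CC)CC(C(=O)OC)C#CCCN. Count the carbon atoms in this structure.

Count every carbon token in the SMILES (each C, including those in ring-closure positions and inside branches).
Carbon count: 13.

13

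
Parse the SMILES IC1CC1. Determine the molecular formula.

Walk through each heavy atom and fill implicit hydrogens from standard valence (C 4, N 3, O 2, S 2, halogen 1):
  atom 1: I (halogen, monovalent) → 0 H
  atom 2: C, bond orders sum to 3 (valence 4) → 1 H
  atom 3: C, bond orders sum to 2 (valence 4) → 2 H
  atom 4: C, bond orders sum to 2 (valence 4) → 2 H
Totals → C:3, H:5, I:1.

C3H5I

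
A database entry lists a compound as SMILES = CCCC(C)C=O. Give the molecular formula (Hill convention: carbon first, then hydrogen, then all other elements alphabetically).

C6H12O

Walk through each heavy atom and fill implicit hydrogens from standard valence (C 4, N 3, O 2, S 2, halogen 1):
  atom 1: C, bond orders sum to 1 (valence 4) → 3 H
  atom 2: C, bond orders sum to 2 (valence 4) → 2 H
  atom 3: C, bond orders sum to 2 (valence 4) → 2 H
  atom 4: C, bond orders sum to 3 (valence 4) → 1 H
  atom 5: C, bond orders sum to 1 (valence 4) → 3 H
  atom 6: C, bond orders sum to 3 (valence 4) → 1 H
  atom 7: O, bond orders sum to 2 (valence 2) → 0 H
Totals → C:6, H:12, O:1.
In Hill order: C6H12O.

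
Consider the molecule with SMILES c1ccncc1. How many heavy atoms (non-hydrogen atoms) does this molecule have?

6

Every atom symbol written in the SMILES (organic subset) is one heavy atom; implicit H are not written.
Heavy atoms by element → C:5, N:1.
Total: 6.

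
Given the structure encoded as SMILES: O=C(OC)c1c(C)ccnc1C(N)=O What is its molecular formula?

Walk through each heavy atom and fill implicit hydrogens from standard valence (C 4, N 3, O 2, S 2, halogen 1); for lowercase aromatic atoms, an aromatic c carries 1 H when it has two neighbours and 0 H with three, and aromatic n carries 0 H:
  atom 1: O, bond orders sum to 2 (valence 2) → 0 H
  atom 2: C, bond orders sum to 4 (valence 4) → 0 H
  atom 3: O, bond orders sum to 2 (valence 2) → 0 H
  atom 4: C, bond orders sum to 1 (valence 4) → 3 H
  atom 5: aromatic c, 3 neighbours → 0 H
  atom 6: aromatic c, 3 neighbours → 0 H
  atom 7: C, bond orders sum to 1 (valence 4) → 3 H
  atom 8: aromatic c, 2 neighbours → 1 H
  atom 9: aromatic c, 2 neighbours → 1 H
  atom 10: aromatic n, 2 neighbours → 0 H
  atom 11: aromatic c, 3 neighbours → 0 H
  atom 12: C, bond orders sum to 4 (valence 4) → 0 H
  atom 13: N, bond orders sum to 1 (valence 3) → 2 H
  atom 14: O, bond orders sum to 2 (valence 2) → 0 H
Totals → C:9, H:10, N:2, O:3.

C9H10N2O3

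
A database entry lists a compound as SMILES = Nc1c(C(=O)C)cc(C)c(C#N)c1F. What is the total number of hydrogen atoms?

9

Walk through each heavy atom and fill implicit hydrogens from standard valence (C 4, N 3, O 2, S 2, halogen 1); for lowercase aromatic atoms, an aromatic c carries 1 H when it has two neighbours and 0 H with three, and aromatic n carries 0 H:
  atom 1: N, bond orders sum to 1 (valence 3) → 2 H
  atom 2: aromatic c, 3 neighbours → 0 H
  atom 3: aromatic c, 3 neighbours → 0 H
  atom 4: C, bond orders sum to 4 (valence 4) → 0 H
  atom 5: O, bond orders sum to 2 (valence 2) → 0 H
  atom 6: C, bond orders sum to 1 (valence 4) → 3 H
  atom 7: aromatic c, 2 neighbours → 1 H
  atom 8: aromatic c, 3 neighbours → 0 H
  atom 9: C, bond orders sum to 1 (valence 4) → 3 H
  atom 10: aromatic c, 3 neighbours → 0 H
  atom 11: C, bond orders sum to 4 (valence 4) → 0 H
  atom 12: N, bond orders sum to 3 (valence 3) → 0 H
  atom 13: aromatic c, 3 neighbours → 0 H
  atom 14: F (halogen, monovalent) → 0 H
Total hydrogens: 9.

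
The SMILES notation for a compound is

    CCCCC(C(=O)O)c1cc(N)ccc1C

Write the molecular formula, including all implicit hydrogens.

Walk through each heavy atom and fill implicit hydrogens from standard valence (C 4, N 3, O 2, S 2, halogen 1); for lowercase aromatic atoms, an aromatic c carries 1 H when it has two neighbours and 0 H with three, and aromatic n carries 0 H:
  atom 1: C, bond orders sum to 1 (valence 4) → 3 H
  atom 2: C, bond orders sum to 2 (valence 4) → 2 H
  atom 3: C, bond orders sum to 2 (valence 4) → 2 H
  atom 4: C, bond orders sum to 2 (valence 4) → 2 H
  atom 5: C, bond orders sum to 3 (valence 4) → 1 H
  atom 6: C, bond orders sum to 4 (valence 4) → 0 H
  atom 7: O, bond orders sum to 2 (valence 2) → 0 H
  atom 8: O, bond orders sum to 1 (valence 2) → 1 H
  atom 9: aromatic c, 3 neighbours → 0 H
  atom 10: aromatic c, 2 neighbours → 1 H
  atom 11: aromatic c, 3 neighbours → 0 H
  atom 12: N, bond orders sum to 1 (valence 3) → 2 H
  atom 13: aromatic c, 2 neighbours → 1 H
  atom 14: aromatic c, 2 neighbours → 1 H
  atom 15: aromatic c, 3 neighbours → 0 H
  atom 16: C, bond orders sum to 1 (valence 4) → 3 H
Totals → C:13, H:19, N:1, O:2.

C13H19NO2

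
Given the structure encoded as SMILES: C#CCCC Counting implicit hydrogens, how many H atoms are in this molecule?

8

Walk through each heavy atom and fill implicit hydrogens from standard valence (C 4, N 3, O 2, S 2, halogen 1):
  atom 1: C, bond orders sum to 3 (valence 4) → 1 H
  atom 2: C, bond orders sum to 4 (valence 4) → 0 H
  atom 3: C, bond orders sum to 2 (valence 4) → 2 H
  atom 4: C, bond orders sum to 2 (valence 4) → 2 H
  atom 5: C, bond orders sum to 1 (valence 4) → 3 H
Total hydrogens: 8.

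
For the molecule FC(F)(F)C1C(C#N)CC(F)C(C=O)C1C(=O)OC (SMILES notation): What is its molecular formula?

Walk through each heavy atom and fill implicit hydrogens from standard valence (C 4, N 3, O 2, S 2, halogen 1):
  atom 1: F (halogen, monovalent) → 0 H
  atom 2: C, bond orders sum to 4 (valence 4) → 0 H
  atom 3: F (halogen, monovalent) → 0 H
  atom 4: F (halogen, monovalent) → 0 H
  atom 5: C, bond orders sum to 3 (valence 4) → 1 H
  atom 6: C, bond orders sum to 3 (valence 4) → 1 H
  atom 7: C, bond orders sum to 4 (valence 4) → 0 H
  atom 8: N, bond orders sum to 3 (valence 3) → 0 H
  atom 9: C, bond orders sum to 2 (valence 4) → 2 H
  atom 10: C, bond orders sum to 3 (valence 4) → 1 H
  atom 11: F (halogen, monovalent) → 0 H
  atom 12: C, bond orders sum to 3 (valence 4) → 1 H
  atom 13: C, bond orders sum to 3 (valence 4) → 1 H
  atom 14: O, bond orders sum to 2 (valence 2) → 0 H
  atom 15: C, bond orders sum to 3 (valence 4) → 1 H
  atom 16: C, bond orders sum to 4 (valence 4) → 0 H
  atom 17: O, bond orders sum to 2 (valence 2) → 0 H
  atom 18: O, bond orders sum to 2 (valence 2) → 0 H
  atom 19: C, bond orders sum to 1 (valence 4) → 3 H
Totals → C:11, H:11, F:4, N:1, O:3.
In Hill order: C11H11F4NO3.

C11H11F4NO3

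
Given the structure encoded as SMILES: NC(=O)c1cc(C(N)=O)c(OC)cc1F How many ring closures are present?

1

In SMILES, each pair of matching ring-closure digits denotes one ring-closing bond; the number of such bonds equals the number of independent rings.
Ring-closure bonds here: 1.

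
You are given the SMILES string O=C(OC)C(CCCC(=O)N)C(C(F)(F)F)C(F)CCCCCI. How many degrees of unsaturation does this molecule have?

Degree of unsaturation = (number of rings) + (number of π bonds).
Ring closures in the SMILES: 0.
π bonds: 2 double bonds (each 1 DoU) → 2 DoU from unsaturation.
Total DoU = 0 + 2 = 2.

2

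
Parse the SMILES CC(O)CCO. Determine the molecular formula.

Walk through each heavy atom and fill implicit hydrogens from standard valence (C 4, N 3, O 2, S 2, halogen 1):
  atom 1: C, bond orders sum to 1 (valence 4) → 3 H
  atom 2: C, bond orders sum to 3 (valence 4) → 1 H
  atom 3: O, bond orders sum to 1 (valence 2) → 1 H
  atom 4: C, bond orders sum to 2 (valence 4) → 2 H
  atom 5: C, bond orders sum to 2 (valence 4) → 2 H
  atom 6: O, bond orders sum to 1 (valence 2) → 1 H
Totals → C:4, H:10, O:2.

C4H10O2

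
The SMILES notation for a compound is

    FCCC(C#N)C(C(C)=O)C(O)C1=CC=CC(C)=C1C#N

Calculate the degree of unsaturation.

9

Degree of unsaturation = (number of rings) + (number of π bonds).
Ring closures in the SMILES: 1.
π bonds: 4 double bonds (each 1 DoU), 2 triple bonds (each 2 DoU) → 8 DoU from unsaturation.
Total DoU = 1 + 8 = 9.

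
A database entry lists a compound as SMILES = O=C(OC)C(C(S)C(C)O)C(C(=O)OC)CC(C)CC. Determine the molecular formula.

Walk through each heavy atom and fill implicit hydrogens from standard valence (C 4, N 3, O 2, S 2, halogen 1):
  atom 1: O, bond orders sum to 2 (valence 2) → 0 H
  atom 2: C, bond orders sum to 4 (valence 4) → 0 H
  atom 3: O, bond orders sum to 2 (valence 2) → 0 H
  atom 4: C, bond orders sum to 1 (valence 4) → 3 H
  atom 5: C, bond orders sum to 3 (valence 4) → 1 H
  atom 6: C, bond orders sum to 3 (valence 4) → 1 H
  atom 7: S, bond orders sum to 1 (valence 2) → 1 H
  atom 8: C, bond orders sum to 3 (valence 4) → 1 H
  atom 9: C, bond orders sum to 1 (valence 4) → 3 H
  atom 10: O, bond orders sum to 1 (valence 2) → 1 H
  atom 11: C, bond orders sum to 3 (valence 4) → 1 H
  atom 12: C, bond orders sum to 4 (valence 4) → 0 H
  atom 13: O, bond orders sum to 2 (valence 2) → 0 H
  atom 14: O, bond orders sum to 2 (valence 2) → 0 H
  atom 15: C, bond orders sum to 1 (valence 4) → 3 H
  atom 16: C, bond orders sum to 2 (valence 4) → 2 H
  atom 17: C, bond orders sum to 3 (valence 4) → 1 H
  atom 18: C, bond orders sum to 1 (valence 4) → 3 H
  atom 19: C, bond orders sum to 2 (valence 4) → 2 H
  atom 20: C, bond orders sum to 1 (valence 4) → 3 H
Totals → C:14, H:26, O:5, S:1.

C14H26O5S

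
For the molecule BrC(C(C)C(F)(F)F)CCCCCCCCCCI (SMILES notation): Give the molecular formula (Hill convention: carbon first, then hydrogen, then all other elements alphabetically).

C14H25BrF3I

Walk through each heavy atom and fill implicit hydrogens from standard valence (C 4, N 3, O 2, S 2, halogen 1):
  atom 1: Br (halogen, monovalent) → 0 H
  atom 2: C, bond orders sum to 3 (valence 4) → 1 H
  atom 3: C, bond orders sum to 3 (valence 4) → 1 H
  atom 4: C, bond orders sum to 1 (valence 4) → 3 H
  atom 5: C, bond orders sum to 4 (valence 4) → 0 H
  atom 6: F (halogen, monovalent) → 0 H
  atom 7: F (halogen, monovalent) → 0 H
  atom 8: F (halogen, monovalent) → 0 H
  atom 9: C, bond orders sum to 2 (valence 4) → 2 H
  atom 10: C, bond orders sum to 2 (valence 4) → 2 H
  atom 11: C, bond orders sum to 2 (valence 4) → 2 H
  atom 12: C, bond orders sum to 2 (valence 4) → 2 H
  atom 13: C, bond orders sum to 2 (valence 4) → 2 H
  atom 14: C, bond orders sum to 2 (valence 4) → 2 H
  atom 15: C, bond orders sum to 2 (valence 4) → 2 H
  atom 16: C, bond orders sum to 2 (valence 4) → 2 H
  atom 17: C, bond orders sum to 2 (valence 4) → 2 H
  atom 18: C, bond orders sum to 2 (valence 4) → 2 H
  atom 19: I (halogen, monovalent) → 0 H
Totals → C:14, H:25, Br:1, F:3, I:1.
In Hill order: C14H25BrF3I.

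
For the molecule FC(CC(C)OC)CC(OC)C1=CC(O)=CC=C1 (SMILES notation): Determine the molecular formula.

Walk through each heavy atom and fill implicit hydrogens from standard valence (C 4, N 3, O 2, S 2, halogen 1):
  atom 1: F (halogen, monovalent) → 0 H
  atom 2: C, bond orders sum to 3 (valence 4) → 1 H
  atom 3: C, bond orders sum to 2 (valence 4) → 2 H
  atom 4: C, bond orders sum to 3 (valence 4) → 1 H
  atom 5: C, bond orders sum to 1 (valence 4) → 3 H
  atom 6: O, bond orders sum to 2 (valence 2) → 0 H
  atom 7: C, bond orders sum to 1 (valence 4) → 3 H
  atom 8: C, bond orders sum to 2 (valence 4) → 2 H
  atom 9: C, bond orders sum to 3 (valence 4) → 1 H
  atom 10: O, bond orders sum to 2 (valence 2) → 0 H
  atom 11: C, bond orders sum to 1 (valence 4) → 3 H
  atom 12: C, bond orders sum to 4 (valence 4) → 0 H
  atom 13: C, bond orders sum to 3 (valence 4) → 1 H
  atom 14: C, bond orders sum to 4 (valence 4) → 0 H
  atom 15: O, bond orders sum to 1 (valence 2) → 1 H
  atom 16: C, bond orders sum to 3 (valence 4) → 1 H
  atom 17: C, bond orders sum to 3 (valence 4) → 1 H
  atom 18: C, bond orders sum to 3 (valence 4) → 1 H
Totals → C:14, H:21, F:1, O:3.
In Hill order: C14H21FO3.

C14H21FO3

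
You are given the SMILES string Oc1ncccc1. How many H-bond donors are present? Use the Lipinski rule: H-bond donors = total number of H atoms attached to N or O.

1

Donors: find every N or O and count the H atoms it carries.
  atom 1 (O): bond orders sum to 1 → 1 H
  atom 3 (N): bond orders sum to 3 → 0 H
Lipinski HBD = 1.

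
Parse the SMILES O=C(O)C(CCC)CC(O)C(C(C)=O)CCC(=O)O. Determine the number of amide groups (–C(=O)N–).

0

Scan the SMILES for the amide motif — none present.
Groups that are present: 2 carboxylic acid, 1 hydroxyl, 1 ketone.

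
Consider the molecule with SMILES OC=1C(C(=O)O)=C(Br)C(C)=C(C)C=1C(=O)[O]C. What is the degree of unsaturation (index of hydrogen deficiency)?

6

Molecular formula: C11H11BrO5.
DoU = (2C + 2 + N − H − X) / 2, where X is the halogen count and O/S are ignored.
    = (2·11 + 2 + 0 − 11 − 1) / 2 = 12 / 2 = 6.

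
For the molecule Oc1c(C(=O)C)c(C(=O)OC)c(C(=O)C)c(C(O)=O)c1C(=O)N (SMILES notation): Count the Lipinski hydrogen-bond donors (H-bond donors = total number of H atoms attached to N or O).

Donors: find every N or O and count the H atoms it carries.
  atom 1 (O): bond orders sum to 1 → 1 H
  atom 5 (O): bond orders sum to 2 → 0 H
  atom 9 (O): bond orders sum to 2 → 0 H
  atom 10 (O): bond orders sum to 2 → 0 H
  atom 14 (O): bond orders sum to 2 → 0 H
  atom 18 (O): bond orders sum to 1 → 1 H
  atom 19 (O): bond orders sum to 2 → 0 H
  atom 22 (O): bond orders sum to 2 → 0 H
  atom 23 (N): bond orders sum to 1 → 2 H
Lipinski HBD = 4.

4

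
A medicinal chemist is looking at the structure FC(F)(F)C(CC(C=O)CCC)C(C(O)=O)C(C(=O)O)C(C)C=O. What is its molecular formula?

C15H21F3O6

Walk through each heavy atom and fill implicit hydrogens from standard valence (C 4, N 3, O 2, S 2, halogen 1):
  atom 1: F (halogen, monovalent) → 0 H
  atom 2: C, bond orders sum to 4 (valence 4) → 0 H
  atom 3: F (halogen, monovalent) → 0 H
  atom 4: F (halogen, monovalent) → 0 H
  atom 5: C, bond orders sum to 3 (valence 4) → 1 H
  atom 6: C, bond orders sum to 2 (valence 4) → 2 H
  atom 7: C, bond orders sum to 3 (valence 4) → 1 H
  atom 8: C, bond orders sum to 3 (valence 4) → 1 H
  atom 9: O, bond orders sum to 2 (valence 2) → 0 H
  atom 10: C, bond orders sum to 2 (valence 4) → 2 H
  atom 11: C, bond orders sum to 2 (valence 4) → 2 H
  atom 12: C, bond orders sum to 1 (valence 4) → 3 H
  atom 13: C, bond orders sum to 3 (valence 4) → 1 H
  atom 14: C, bond orders sum to 4 (valence 4) → 0 H
  atom 15: O, bond orders sum to 1 (valence 2) → 1 H
  atom 16: O, bond orders sum to 2 (valence 2) → 0 H
  atom 17: C, bond orders sum to 3 (valence 4) → 1 H
  atom 18: C, bond orders sum to 4 (valence 4) → 0 H
  atom 19: O, bond orders sum to 2 (valence 2) → 0 H
  atom 20: O, bond orders sum to 1 (valence 2) → 1 H
  atom 21: C, bond orders sum to 3 (valence 4) → 1 H
  atom 22: C, bond orders sum to 1 (valence 4) → 3 H
  atom 23: C, bond orders sum to 3 (valence 4) → 1 H
  atom 24: O, bond orders sum to 2 (valence 2) → 0 H
Totals → C:15, H:21, F:3, O:6.
In Hill order: C15H21F3O6.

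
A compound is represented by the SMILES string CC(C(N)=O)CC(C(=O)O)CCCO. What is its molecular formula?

C9H17NO4

Walk through each heavy atom and fill implicit hydrogens from standard valence (C 4, N 3, O 2, S 2, halogen 1):
  atom 1: C, bond orders sum to 1 (valence 4) → 3 H
  atom 2: C, bond orders sum to 3 (valence 4) → 1 H
  atom 3: C, bond orders sum to 4 (valence 4) → 0 H
  atom 4: N, bond orders sum to 1 (valence 3) → 2 H
  atom 5: O, bond orders sum to 2 (valence 2) → 0 H
  atom 6: C, bond orders sum to 2 (valence 4) → 2 H
  atom 7: C, bond orders sum to 3 (valence 4) → 1 H
  atom 8: C, bond orders sum to 4 (valence 4) → 0 H
  atom 9: O, bond orders sum to 2 (valence 2) → 0 H
  atom 10: O, bond orders sum to 1 (valence 2) → 1 H
  atom 11: C, bond orders sum to 2 (valence 4) → 2 H
  atom 12: C, bond orders sum to 2 (valence 4) → 2 H
  atom 13: C, bond orders sum to 2 (valence 4) → 2 H
  atom 14: O, bond orders sum to 1 (valence 2) → 1 H
Totals → C:9, H:17, N:1, O:4.
In Hill order: C9H17NO4.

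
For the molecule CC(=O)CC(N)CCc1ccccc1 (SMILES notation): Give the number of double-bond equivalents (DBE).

Molecular formula: C12H17NO.
DoU = (2C + 2 + N − H − X) / 2, where X is the halogen count and O/S are ignored.
    = (2·12 + 2 + 1 − 17 − 0) / 2 = 10 / 2 = 5.

5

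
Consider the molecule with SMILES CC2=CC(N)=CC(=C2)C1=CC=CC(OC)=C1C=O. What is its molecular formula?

C15H15NO2

Walk through each heavy atom and fill implicit hydrogens from standard valence (C 4, N 3, O 2, S 2, halogen 1):
  atom 1: C, bond orders sum to 1 (valence 4) → 3 H
  atom 2: C, bond orders sum to 4 (valence 4) → 0 H
  atom 3: C, bond orders sum to 3 (valence 4) → 1 H
  atom 4: C, bond orders sum to 4 (valence 4) → 0 H
  atom 5: N, bond orders sum to 1 (valence 3) → 2 H
  atom 6: C, bond orders sum to 3 (valence 4) → 1 H
  atom 7: C, bond orders sum to 4 (valence 4) → 0 H
  atom 8: C, bond orders sum to 3 (valence 4) → 1 H
  atom 9: C, bond orders sum to 4 (valence 4) → 0 H
  atom 10: C, bond orders sum to 3 (valence 4) → 1 H
  atom 11: C, bond orders sum to 3 (valence 4) → 1 H
  atom 12: C, bond orders sum to 3 (valence 4) → 1 H
  atom 13: C, bond orders sum to 4 (valence 4) → 0 H
  atom 14: O, bond orders sum to 2 (valence 2) → 0 H
  atom 15: C, bond orders sum to 1 (valence 4) → 3 H
  atom 16: C, bond orders sum to 4 (valence 4) → 0 H
  atom 17: C, bond orders sum to 3 (valence 4) → 1 H
  atom 18: O, bond orders sum to 2 (valence 2) → 0 H
Totals → C:15, H:15, N:1, O:2.
In Hill order: C15H15NO2.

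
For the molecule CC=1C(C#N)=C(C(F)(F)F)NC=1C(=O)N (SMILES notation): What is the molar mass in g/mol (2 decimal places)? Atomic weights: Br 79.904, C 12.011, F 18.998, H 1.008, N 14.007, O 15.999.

First, the molecular formula is C8H6F3N3O (counting implicit H from valence).
  C: 8 × 12.011 = 96.088
  F: 3 × 18.998 = 56.994
  H: 6 × 1.008 = 6.048
  N: 3 × 14.007 = 42.021
  O: 1 × 15.999 = 15.999
Sum: 8×12.011 + 3×18.998 + 6×1.008 + 3×14.007 + 1×15.999 = 217.150 → 217.15 g/mol.

217.15 g/mol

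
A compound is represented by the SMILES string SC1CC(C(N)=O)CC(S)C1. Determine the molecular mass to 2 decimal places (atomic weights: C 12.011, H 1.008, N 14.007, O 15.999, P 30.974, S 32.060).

First, the molecular formula is C7H13NOS2 (counting implicit H from valence).
  C: 7 × 12.011 = 84.077
  H: 13 × 1.008 = 13.104
  N: 1 × 14.007 = 14.007
  O: 1 × 15.999 = 15.999
  S: 2 × 32.060 = 64.120
Sum: 7×12.011 + 13×1.008 + 1×14.007 + 1×15.999 + 2×32.060 = 191.307 → 191.31 g/mol.

191.31 g/mol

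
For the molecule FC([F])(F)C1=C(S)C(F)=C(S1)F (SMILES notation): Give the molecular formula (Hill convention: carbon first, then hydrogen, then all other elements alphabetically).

Walk through each heavy atom and fill implicit hydrogens from standard valence (C 4, N 3, O 2, S 2, halogen 1):
  atom 1: F (halogen, monovalent) → 0 H
  atom 2: C, bond orders sum to 4 (valence 4) → 0 H
  atom 3: F with explicit H count 0
  atom 4: F (halogen, monovalent) → 0 H
  atom 5: C, bond orders sum to 4 (valence 4) → 0 H
  atom 6: C, bond orders sum to 4 (valence 4) → 0 H
  atom 7: S, bond orders sum to 1 (valence 2) → 1 H
  atom 8: C, bond orders sum to 4 (valence 4) → 0 H
  atom 9: F (halogen, monovalent) → 0 H
  atom 10: C, bond orders sum to 4 (valence 4) → 0 H
  atom 11: S, bond orders sum to 2 (valence 2) → 0 H
  atom 12: F (halogen, monovalent) → 0 H
Totals → C:5, H:1, F:5, S:2.

C5HF5S2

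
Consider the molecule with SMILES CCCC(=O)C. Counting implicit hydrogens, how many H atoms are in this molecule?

Walk through each heavy atom and fill implicit hydrogens from standard valence (C 4, N 3, O 2, S 2, halogen 1):
  atom 1: C, bond orders sum to 1 (valence 4) → 3 H
  atom 2: C, bond orders sum to 2 (valence 4) → 2 H
  atom 3: C, bond orders sum to 2 (valence 4) → 2 H
  atom 4: C, bond orders sum to 4 (valence 4) → 0 H
  atom 5: O, bond orders sum to 2 (valence 2) → 0 H
  atom 6: C, bond orders sum to 1 (valence 4) → 3 H
Total hydrogens: 10.

10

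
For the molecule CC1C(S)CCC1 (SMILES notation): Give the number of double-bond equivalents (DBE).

1

Molecular formula: C6H12S.
DoU = (2C + 2 + N − H − X) / 2, where X is the halogen count and O/S are ignored.
    = (2·6 + 2 + 0 − 12 − 0) / 2 = 2 / 2 = 1.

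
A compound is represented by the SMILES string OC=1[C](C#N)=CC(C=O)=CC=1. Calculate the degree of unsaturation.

Molecular formula: C8H5NO2.
DoU = (2C + 2 + N − H − X) / 2, where X is the halogen count and O/S are ignored.
    = (2·8 + 2 + 1 − 5 − 0) / 2 = 14 / 2 = 7.

7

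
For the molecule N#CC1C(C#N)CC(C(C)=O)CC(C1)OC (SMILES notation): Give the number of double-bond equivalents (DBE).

6

Molecular formula: C12H16N2O2.
DoU = (2C + 2 + N − H − X) / 2, where X is the halogen count and O/S are ignored.
    = (2·12 + 2 + 2 − 16 − 0) / 2 = 12 / 2 = 6.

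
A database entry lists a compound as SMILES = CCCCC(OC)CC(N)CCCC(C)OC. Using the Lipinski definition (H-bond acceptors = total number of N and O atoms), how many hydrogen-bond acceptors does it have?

3

N atoms: 1; O atoms: 2.
Lipinski HBA = 1 + 2 = 3.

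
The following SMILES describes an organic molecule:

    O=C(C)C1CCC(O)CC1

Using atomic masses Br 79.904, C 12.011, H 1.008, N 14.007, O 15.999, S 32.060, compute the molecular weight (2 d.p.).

142.20 g/mol

First, the molecular formula is C8H14O2 (counting implicit H from valence).
  C: 8 × 12.011 = 96.088
  H: 14 × 1.008 = 14.112
  O: 2 × 15.999 = 31.998
Sum: 8×12.011 + 14×1.008 + 2×15.999 = 142.198 → 142.20 g/mol.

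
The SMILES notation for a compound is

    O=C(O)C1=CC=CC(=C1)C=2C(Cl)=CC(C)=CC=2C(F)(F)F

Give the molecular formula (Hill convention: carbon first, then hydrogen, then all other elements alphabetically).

Walk through each heavy atom and fill implicit hydrogens from standard valence (C 4, N 3, O 2, S 2, halogen 1):
  atom 1: O, bond orders sum to 2 (valence 2) → 0 H
  atom 2: C, bond orders sum to 4 (valence 4) → 0 H
  atom 3: O, bond orders sum to 1 (valence 2) → 1 H
  atom 4: C, bond orders sum to 4 (valence 4) → 0 H
  atom 5: C, bond orders sum to 3 (valence 4) → 1 H
  atom 6: C, bond orders sum to 3 (valence 4) → 1 H
  atom 7: C, bond orders sum to 3 (valence 4) → 1 H
  atom 8: C, bond orders sum to 4 (valence 4) → 0 H
  atom 9: C, bond orders sum to 3 (valence 4) → 1 H
  atom 10: C, bond orders sum to 4 (valence 4) → 0 H
  atom 11: C, bond orders sum to 4 (valence 4) → 0 H
  atom 12: Cl (halogen, monovalent) → 0 H
  atom 13: C, bond orders sum to 3 (valence 4) → 1 H
  atom 14: C, bond orders sum to 4 (valence 4) → 0 H
  atom 15: C, bond orders sum to 1 (valence 4) → 3 H
  atom 16: C, bond orders sum to 3 (valence 4) → 1 H
  atom 17: C, bond orders sum to 4 (valence 4) → 0 H
  atom 18: C, bond orders sum to 4 (valence 4) → 0 H
  atom 19: F (halogen, monovalent) → 0 H
  atom 20: F (halogen, monovalent) → 0 H
  atom 21: F (halogen, monovalent) → 0 H
Totals → C:15, H:10, Cl:1, F:3, O:2.

C15H10ClF3O2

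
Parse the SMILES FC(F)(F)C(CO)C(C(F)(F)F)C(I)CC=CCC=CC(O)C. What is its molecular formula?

Walk through each heavy atom and fill implicit hydrogens from standard valence (C 4, N 3, O 2, S 2, halogen 1):
  atom 1: F (halogen, monovalent) → 0 H
  atom 2: C, bond orders sum to 4 (valence 4) → 0 H
  atom 3: F (halogen, monovalent) → 0 H
  atom 4: F (halogen, monovalent) → 0 H
  atom 5: C, bond orders sum to 3 (valence 4) → 1 H
  atom 6: C, bond orders sum to 2 (valence 4) → 2 H
  atom 7: O, bond orders sum to 1 (valence 2) → 1 H
  atom 8: C, bond orders sum to 3 (valence 4) → 1 H
  atom 9: C, bond orders sum to 4 (valence 4) → 0 H
  atom 10: F (halogen, monovalent) → 0 H
  atom 11: F (halogen, monovalent) → 0 H
  atom 12: F (halogen, monovalent) → 0 H
  atom 13: C, bond orders sum to 3 (valence 4) → 1 H
  atom 14: I (halogen, monovalent) → 0 H
  atom 15: C, bond orders sum to 2 (valence 4) → 2 H
  atom 16: C, bond orders sum to 3 (valence 4) → 1 H
  atom 17: C, bond orders sum to 3 (valence 4) → 1 H
  atom 18: C, bond orders sum to 2 (valence 4) → 2 H
  atom 19: C, bond orders sum to 3 (valence 4) → 1 H
  atom 20: C, bond orders sum to 3 (valence 4) → 1 H
  atom 21: C, bond orders sum to 3 (valence 4) → 1 H
  atom 22: O, bond orders sum to 1 (valence 2) → 1 H
  atom 23: C, bond orders sum to 1 (valence 4) → 3 H
Totals → C:14, H:19, F:6, I:1, O:2.

C14H19F6IO2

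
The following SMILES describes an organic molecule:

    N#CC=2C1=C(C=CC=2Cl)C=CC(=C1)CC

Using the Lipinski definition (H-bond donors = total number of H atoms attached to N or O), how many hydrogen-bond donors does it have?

Donors: find every N or O and count the H atoms it carries.
  atom 1 (N): bond orders sum to 3 → 0 H
Lipinski HBD = 0.

0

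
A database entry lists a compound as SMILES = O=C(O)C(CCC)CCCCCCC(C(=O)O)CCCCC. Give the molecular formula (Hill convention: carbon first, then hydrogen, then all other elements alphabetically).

C18H34O4

Walk through each heavy atom and fill implicit hydrogens from standard valence (C 4, N 3, O 2, S 2, halogen 1):
  atom 1: O, bond orders sum to 2 (valence 2) → 0 H
  atom 2: C, bond orders sum to 4 (valence 4) → 0 H
  atom 3: O, bond orders sum to 1 (valence 2) → 1 H
  atom 4: C, bond orders sum to 3 (valence 4) → 1 H
  atom 5: C, bond orders sum to 2 (valence 4) → 2 H
  atom 6: C, bond orders sum to 2 (valence 4) → 2 H
  atom 7: C, bond orders sum to 1 (valence 4) → 3 H
  atom 8: C, bond orders sum to 2 (valence 4) → 2 H
  atom 9: C, bond orders sum to 2 (valence 4) → 2 H
  atom 10: C, bond orders sum to 2 (valence 4) → 2 H
  atom 11: C, bond orders sum to 2 (valence 4) → 2 H
  atom 12: C, bond orders sum to 2 (valence 4) → 2 H
  atom 13: C, bond orders sum to 2 (valence 4) → 2 H
  atom 14: C, bond orders sum to 3 (valence 4) → 1 H
  atom 15: C, bond orders sum to 4 (valence 4) → 0 H
  atom 16: O, bond orders sum to 2 (valence 2) → 0 H
  atom 17: O, bond orders sum to 1 (valence 2) → 1 H
  atom 18: C, bond orders sum to 2 (valence 4) → 2 H
  atom 19: C, bond orders sum to 2 (valence 4) → 2 H
  atom 20: C, bond orders sum to 2 (valence 4) → 2 H
  atom 21: C, bond orders sum to 2 (valence 4) → 2 H
  atom 22: C, bond orders sum to 1 (valence 4) → 3 H
Totals → C:18, H:34, O:4.
In Hill order: C18H34O4.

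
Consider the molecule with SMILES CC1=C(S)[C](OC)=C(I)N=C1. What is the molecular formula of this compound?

C7H8INOS

Walk through each heavy atom and fill implicit hydrogens from standard valence (C 4, N 3, O 2, S 2, halogen 1):
  atom 1: C, bond orders sum to 1 (valence 4) → 3 H
  atom 2: C, bond orders sum to 4 (valence 4) → 0 H
  atom 3: C, bond orders sum to 4 (valence 4) → 0 H
  atom 4: S, bond orders sum to 1 (valence 2) → 1 H
  atom 5: C with explicit H count 0
  atom 6: O, bond orders sum to 2 (valence 2) → 0 H
  atom 7: C, bond orders sum to 1 (valence 4) → 3 H
  atom 8: C, bond orders sum to 4 (valence 4) → 0 H
  atom 9: I (halogen, monovalent) → 0 H
  atom 10: N, bond orders sum to 3 (valence 3) → 0 H
  atom 11: C, bond orders sum to 3 (valence 4) → 1 H
Totals → C:7, H:8, I:1, N:1, O:1, S:1.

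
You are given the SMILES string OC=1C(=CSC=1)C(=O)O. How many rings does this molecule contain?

1

In SMILES, each pair of matching ring-closure digits denotes one ring-closing bond; the number of such bonds equals the number of independent rings.
Ring-closure bonds here: 1.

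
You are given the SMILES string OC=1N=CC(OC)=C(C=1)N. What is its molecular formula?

C6H8N2O2

Walk through each heavy atom and fill implicit hydrogens from standard valence (C 4, N 3, O 2, S 2, halogen 1):
  atom 1: O, bond orders sum to 1 (valence 2) → 1 H
  atom 2: C, bond orders sum to 4 (valence 4) → 0 H
  atom 3: N, bond orders sum to 3 (valence 3) → 0 H
  atom 4: C, bond orders sum to 3 (valence 4) → 1 H
  atom 5: C, bond orders sum to 4 (valence 4) → 0 H
  atom 6: O, bond orders sum to 2 (valence 2) → 0 H
  atom 7: C, bond orders sum to 1 (valence 4) → 3 H
  atom 8: C, bond orders sum to 4 (valence 4) → 0 H
  atom 9: C, bond orders sum to 3 (valence 4) → 1 H
  atom 10: N, bond orders sum to 1 (valence 3) → 2 H
Totals → C:6, H:8, N:2, O:2.
In Hill order: C6H8N2O2.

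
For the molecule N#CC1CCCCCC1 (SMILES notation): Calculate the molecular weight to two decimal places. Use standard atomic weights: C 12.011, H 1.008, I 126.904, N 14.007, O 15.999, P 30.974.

First, the molecular formula is C8H13N (counting implicit H from valence).
  C: 8 × 12.011 = 96.088
  H: 13 × 1.008 = 13.104
  N: 1 × 14.007 = 14.007
Sum: 8×12.011 + 13×1.008 + 1×14.007 = 123.199 → 123.20 g/mol.

123.20 g/mol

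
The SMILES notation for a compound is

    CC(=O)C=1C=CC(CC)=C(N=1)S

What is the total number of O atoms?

Scan the SMILES for O atoms (remember two-letter symbols like Cl and Br are single atoms).
Oxygen count: 1.

1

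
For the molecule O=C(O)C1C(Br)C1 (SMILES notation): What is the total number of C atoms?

4

Count every carbon token in the SMILES (each C, including those in ring-closure positions and inside branches).
Carbon count: 4.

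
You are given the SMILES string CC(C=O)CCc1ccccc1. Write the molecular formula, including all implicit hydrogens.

Walk through each heavy atom and fill implicit hydrogens from standard valence (C 4, N 3, O 2, S 2, halogen 1); for lowercase aromatic atoms, an aromatic c carries 1 H when it has two neighbours and 0 H with three, and aromatic n carries 0 H:
  atom 1: C, bond orders sum to 1 (valence 4) → 3 H
  atom 2: C, bond orders sum to 3 (valence 4) → 1 H
  atom 3: C, bond orders sum to 3 (valence 4) → 1 H
  atom 4: O, bond orders sum to 2 (valence 2) → 0 H
  atom 5: C, bond orders sum to 2 (valence 4) → 2 H
  atom 6: C, bond orders sum to 2 (valence 4) → 2 H
  atom 7: aromatic c, 3 neighbours → 0 H
  atom 8: aromatic c, 2 neighbours → 1 H
  atom 9: aromatic c, 2 neighbours → 1 H
  atom 10: aromatic c, 2 neighbours → 1 H
  atom 11: aromatic c, 2 neighbours → 1 H
  atom 12: aromatic c, 2 neighbours → 1 H
Totals → C:11, H:14, O:1.

C11H14O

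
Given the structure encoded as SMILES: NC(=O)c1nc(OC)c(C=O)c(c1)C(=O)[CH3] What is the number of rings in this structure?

In SMILES, each pair of matching ring-closure digits denotes one ring-closing bond; the number of such bonds equals the number of independent rings.
Ring-closure bonds here: 1.

1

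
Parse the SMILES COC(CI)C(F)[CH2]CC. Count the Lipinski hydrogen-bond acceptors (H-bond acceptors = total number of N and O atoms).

N atoms: 0; O atoms: 1.
Lipinski HBA = 0 + 1 = 1.

1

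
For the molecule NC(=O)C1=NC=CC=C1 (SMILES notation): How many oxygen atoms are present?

Scan the SMILES for O atoms (remember two-letter symbols like Cl and Br are single atoms).
Oxygen count: 1.

1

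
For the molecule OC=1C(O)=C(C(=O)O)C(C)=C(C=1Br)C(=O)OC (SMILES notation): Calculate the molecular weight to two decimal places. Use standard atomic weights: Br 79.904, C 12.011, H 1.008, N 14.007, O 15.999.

305.08 g/mol

First, the molecular formula is C10H9BrO6 (counting implicit H from valence).
  Br: 1 × 79.904 = 79.904
  C: 10 × 12.011 = 120.110
  H: 9 × 1.008 = 9.072
  O: 6 × 15.999 = 95.994
Sum: 1×79.904 + 10×12.011 + 9×1.008 + 6×15.999 = 305.080 → 305.08 g/mol.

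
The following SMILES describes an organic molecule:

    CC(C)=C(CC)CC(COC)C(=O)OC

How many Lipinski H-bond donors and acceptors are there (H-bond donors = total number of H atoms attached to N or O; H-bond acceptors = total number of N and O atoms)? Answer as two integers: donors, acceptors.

Donors: find every N or O and count the H atoms it carries.
  atom 10 (O): bond orders sum to 2 → 0 H
  atom 13 (O): bond orders sum to 2 → 0 H
  atom 14 (O): bond orders sum to 2 → 0 H
Lipinski HBD = 0.
Acceptors: N atoms = 0, O atoms = 3 → HBA = 3.

0, 3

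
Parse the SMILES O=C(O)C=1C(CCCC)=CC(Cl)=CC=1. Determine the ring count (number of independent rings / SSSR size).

1

In SMILES, each pair of matching ring-closure digits denotes one ring-closing bond; the number of such bonds equals the number of independent rings.
Ring-closure bonds here: 1.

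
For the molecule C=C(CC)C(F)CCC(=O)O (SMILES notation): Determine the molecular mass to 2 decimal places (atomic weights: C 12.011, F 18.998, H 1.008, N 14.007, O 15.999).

160.19 g/mol

First, the molecular formula is C8H13FO2 (counting implicit H from valence).
  C: 8 × 12.011 = 96.088
  F: 1 × 18.998 = 18.998
  H: 13 × 1.008 = 13.104
  O: 2 × 15.999 = 31.998
Sum: 8×12.011 + 1×18.998 + 13×1.008 + 2×15.999 = 160.188 → 160.19 g/mol.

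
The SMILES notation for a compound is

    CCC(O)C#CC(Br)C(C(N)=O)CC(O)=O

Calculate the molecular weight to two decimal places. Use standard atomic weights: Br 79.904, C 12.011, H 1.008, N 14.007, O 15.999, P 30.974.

First, the molecular formula is C10H14BrNO4 (counting implicit H from valence).
  Br: 1 × 79.904 = 79.904
  C: 10 × 12.011 = 120.110
  H: 14 × 1.008 = 14.112
  N: 1 × 14.007 = 14.007
  O: 4 × 15.999 = 63.996
Sum: 1×79.904 + 10×12.011 + 14×1.008 + 1×14.007 + 4×15.999 = 292.129 → 292.13 g/mol.

292.13 g/mol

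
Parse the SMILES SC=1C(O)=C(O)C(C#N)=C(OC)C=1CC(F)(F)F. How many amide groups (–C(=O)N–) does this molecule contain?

0

Scan the SMILES for the amide motif — none present.
Groups that are present: 1 ether, 2 hydroxyl, 1 nitrile, 1 thiol.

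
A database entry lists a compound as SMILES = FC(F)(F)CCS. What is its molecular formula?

C3H5F3S

Walk through each heavy atom and fill implicit hydrogens from standard valence (C 4, N 3, O 2, S 2, halogen 1):
  atom 1: F (halogen, monovalent) → 0 H
  atom 2: C, bond orders sum to 4 (valence 4) → 0 H
  atom 3: F (halogen, monovalent) → 0 H
  atom 4: F (halogen, monovalent) → 0 H
  atom 5: C, bond orders sum to 2 (valence 4) → 2 H
  atom 6: C, bond orders sum to 2 (valence 4) → 2 H
  atom 7: S, bond orders sum to 1 (valence 2) → 1 H
Totals → C:3, H:5, F:3, S:1.
In Hill order: C3H5F3S.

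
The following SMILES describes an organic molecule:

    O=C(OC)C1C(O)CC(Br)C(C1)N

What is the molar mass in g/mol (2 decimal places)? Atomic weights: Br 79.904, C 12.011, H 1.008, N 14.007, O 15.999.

First, the molecular formula is C8H14BrNO3 (counting implicit H from valence).
  Br: 1 × 79.904 = 79.904
  C: 8 × 12.011 = 96.088
  H: 14 × 1.008 = 14.112
  N: 1 × 14.007 = 14.007
  O: 3 × 15.999 = 47.997
Sum: 1×79.904 + 8×12.011 + 14×1.008 + 1×14.007 + 3×15.999 = 252.108 → 252.11 g/mol.

252.11 g/mol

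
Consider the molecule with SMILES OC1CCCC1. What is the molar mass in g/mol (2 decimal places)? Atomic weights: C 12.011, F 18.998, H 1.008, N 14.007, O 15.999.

86.13 g/mol

First, the molecular formula is C5H10O (counting implicit H from valence).
  C: 5 × 12.011 = 60.055
  H: 10 × 1.008 = 10.080
  O: 1 × 15.999 = 15.999
Sum: 5×12.011 + 10×1.008 + 1×15.999 = 86.134 → 86.13 g/mol.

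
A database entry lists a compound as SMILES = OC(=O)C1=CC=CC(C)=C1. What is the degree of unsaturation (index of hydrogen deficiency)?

5

Degree of unsaturation = (number of rings) + (number of π bonds).
Ring closures in the SMILES: 1.
π bonds: 4 double bonds (each 1 DoU) → 4 DoU from unsaturation.
Total DoU = 1 + 4 = 5.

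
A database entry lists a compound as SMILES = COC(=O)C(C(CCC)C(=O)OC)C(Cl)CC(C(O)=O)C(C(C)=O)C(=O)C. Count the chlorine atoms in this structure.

Scan the SMILES for Cl atoms (remember two-letter symbols like Cl and Br are single atoms).
Chlorine count: 1.

1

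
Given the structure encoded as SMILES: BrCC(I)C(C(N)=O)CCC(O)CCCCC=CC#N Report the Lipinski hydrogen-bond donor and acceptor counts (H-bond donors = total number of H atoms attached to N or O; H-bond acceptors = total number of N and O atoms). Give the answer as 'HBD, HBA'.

Donors: find every N or O and count the H atoms it carries.
  atom 7 (N): bond orders sum to 1 → 2 H
  atom 8 (O): bond orders sum to 2 → 0 H
  atom 12 (O): bond orders sum to 1 → 1 H
  atom 20 (N): bond orders sum to 3 → 0 H
Lipinski HBD = 3.
Acceptors: N atoms = 2, O atoms = 2 → HBA = 4.

3, 4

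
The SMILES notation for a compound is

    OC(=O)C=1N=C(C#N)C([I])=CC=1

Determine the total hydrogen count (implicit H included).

3

Walk through each heavy atom and fill implicit hydrogens from standard valence (C 4, N 3, O 2, S 2, halogen 1):
  atom 1: O, bond orders sum to 1 (valence 2) → 1 H
  atom 2: C, bond orders sum to 4 (valence 4) → 0 H
  atom 3: O, bond orders sum to 2 (valence 2) → 0 H
  atom 4: C, bond orders sum to 4 (valence 4) → 0 H
  atom 5: N, bond orders sum to 3 (valence 3) → 0 H
  atom 6: C, bond orders sum to 4 (valence 4) → 0 H
  atom 7: C, bond orders sum to 4 (valence 4) → 0 H
  atom 8: N, bond orders sum to 3 (valence 3) → 0 H
  atom 9: C, bond orders sum to 4 (valence 4) → 0 H
  atom 10: I with explicit H count 0
  atom 11: C, bond orders sum to 3 (valence 4) → 1 H
  atom 12: C, bond orders sum to 3 (valence 4) → 1 H
Total hydrogens: 3.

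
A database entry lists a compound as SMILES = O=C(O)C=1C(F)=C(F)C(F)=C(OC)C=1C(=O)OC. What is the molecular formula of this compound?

C10H7F3O5

Walk through each heavy atom and fill implicit hydrogens from standard valence (C 4, N 3, O 2, S 2, halogen 1):
  atom 1: O, bond orders sum to 2 (valence 2) → 0 H
  atom 2: C, bond orders sum to 4 (valence 4) → 0 H
  atom 3: O, bond orders sum to 1 (valence 2) → 1 H
  atom 4: C, bond orders sum to 4 (valence 4) → 0 H
  atom 5: C, bond orders sum to 4 (valence 4) → 0 H
  atom 6: F (halogen, monovalent) → 0 H
  atom 7: C, bond orders sum to 4 (valence 4) → 0 H
  atom 8: F (halogen, monovalent) → 0 H
  atom 9: C, bond orders sum to 4 (valence 4) → 0 H
  atom 10: F (halogen, monovalent) → 0 H
  atom 11: C, bond orders sum to 4 (valence 4) → 0 H
  atom 12: O, bond orders sum to 2 (valence 2) → 0 H
  atom 13: C, bond orders sum to 1 (valence 4) → 3 H
  atom 14: C, bond orders sum to 4 (valence 4) → 0 H
  atom 15: C, bond orders sum to 4 (valence 4) → 0 H
  atom 16: O, bond orders sum to 2 (valence 2) → 0 H
  atom 17: O, bond orders sum to 2 (valence 2) → 0 H
  atom 18: C, bond orders sum to 1 (valence 4) → 3 H
Totals → C:10, H:7, F:3, O:5.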